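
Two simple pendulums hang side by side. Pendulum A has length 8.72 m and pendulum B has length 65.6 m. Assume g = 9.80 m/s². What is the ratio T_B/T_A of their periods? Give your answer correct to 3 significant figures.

2.74

T ∝ √L, so T_B/T_A = √(L_B/L_A) = √(65.6/8.72) = 2.74.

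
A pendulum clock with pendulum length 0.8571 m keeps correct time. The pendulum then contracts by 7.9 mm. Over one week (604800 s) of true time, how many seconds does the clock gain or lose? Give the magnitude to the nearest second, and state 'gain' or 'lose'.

gain 2807 s

T ∝ √L, so T'/T = √(0.84920/0.8571) = 0.995381.
In 604800 s of true time the clock registers 604800/0.995381 = 607606.7 s, so it gains 2807 s.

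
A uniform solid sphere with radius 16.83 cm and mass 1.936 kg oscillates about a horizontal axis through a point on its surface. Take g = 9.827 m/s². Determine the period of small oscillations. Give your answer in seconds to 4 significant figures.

0.9729 s

I_cm = (2/5)mr² = 0.021935 kg·m². The pivot is at distance d = 0.1683 m from the centre of mass.
By the parallel-axis theorem, I = I_cm + md² = 0.021935 + 0.054837 = 0.076772 kg·m².
T = 2π√(I/(mgd)) = 2π√(0.076772/(1.936 × 9.827 × 0.1683)) = 0.9729 s.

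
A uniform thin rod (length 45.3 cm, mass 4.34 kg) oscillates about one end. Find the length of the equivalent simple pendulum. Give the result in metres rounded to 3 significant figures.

The equivalent simple-pendulum length is L_eq = I/(md), where I is about the pivot and d = 0.2265 m.
I_cm = (1/12)mL² = 0.07422 kg·m², so I = I_cm + md² = 0.07422 + 0.2227 = 0.2969 kg·m².
L_eq = 0.2969/(4.34 × 0.2265) = 0.302 m.

0.302 m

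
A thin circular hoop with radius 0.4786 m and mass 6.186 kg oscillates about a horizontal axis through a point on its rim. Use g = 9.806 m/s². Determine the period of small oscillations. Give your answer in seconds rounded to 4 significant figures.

I_cm = mr² = 1.4170 kg·m². The pivot is at distance d = 0.4786 m from the centre of mass.
By the parallel-axis theorem, I = I_cm + md² = 1.4170 + 1.4170 = 2.8339 kg·m².
T = 2π√(I/(mgd)) = 2π√(2.8339/(6.186 × 9.806 × 0.4786)) = 1.963 s.

1.963 s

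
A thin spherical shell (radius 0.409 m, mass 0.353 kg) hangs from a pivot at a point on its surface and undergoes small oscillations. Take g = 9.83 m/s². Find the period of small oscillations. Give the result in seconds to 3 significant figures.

1.65 s

I_cm = (2/3)mr² = 0.03937 kg·m². The pivot is at distance d = 0.409 m from the centre of mass.
By the parallel-axis theorem, I = I_cm + md² = 0.03937 + 0.05905 = 0.09842 kg·m².
T = 2π√(I/(mgd)) = 2π√(0.09842/(0.353 × 9.83 × 0.409)) = 1.65 s.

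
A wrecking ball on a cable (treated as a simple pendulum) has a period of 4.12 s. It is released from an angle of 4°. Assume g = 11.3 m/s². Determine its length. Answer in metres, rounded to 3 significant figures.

4.86 m

From T = 2π√(L/g), L = gT²/(4π²) = 11.3 × 4.120²/(4π²) = 4.86 m.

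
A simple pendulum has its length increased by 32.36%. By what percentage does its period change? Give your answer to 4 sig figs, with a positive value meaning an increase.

15.05%

T ∝ √L, so T'/T = √(1.3236) = 1.1505.
Percentage change in T = (1.1505 − 1) × 100% = 15.05%.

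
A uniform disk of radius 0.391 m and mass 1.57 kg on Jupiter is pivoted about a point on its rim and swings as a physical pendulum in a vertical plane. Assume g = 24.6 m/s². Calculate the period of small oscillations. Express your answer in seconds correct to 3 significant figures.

I_cm = ½mr² = 0.1200 kg·m². The pivot is at distance d = 0.391 m from the centre of mass.
By the parallel-axis theorem, I = I_cm + md² = 0.1200 + 0.2400 = 0.3600 kg·m².
T = 2π√(I/(mgd)) = 2π√(0.3600/(1.57 × 24.6 × 0.391)) = 0.970 s.

0.970 s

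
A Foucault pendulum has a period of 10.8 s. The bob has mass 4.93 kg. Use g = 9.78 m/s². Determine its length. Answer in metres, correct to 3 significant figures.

From T = 2π√(L/g), L = gT²/(4π²) = 9.78 × 10.80²/(4π²) = 28.9 m.

28.9 m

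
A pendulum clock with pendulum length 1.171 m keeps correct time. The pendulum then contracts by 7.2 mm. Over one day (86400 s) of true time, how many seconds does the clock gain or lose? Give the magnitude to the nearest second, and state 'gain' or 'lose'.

gain 267 s

T ∝ √L, so T'/T = √(1.16380/1.171) = 0.996921.
In 86400 s of true time the clock registers 86400/0.996921 = 86666.9 s, so it gains 267 s.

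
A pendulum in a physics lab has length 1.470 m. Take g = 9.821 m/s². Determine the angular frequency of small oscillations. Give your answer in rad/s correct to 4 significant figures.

2.585 rad/s

ω = √(g/L) = √(9.821/1.470) = 2.585 rad/s.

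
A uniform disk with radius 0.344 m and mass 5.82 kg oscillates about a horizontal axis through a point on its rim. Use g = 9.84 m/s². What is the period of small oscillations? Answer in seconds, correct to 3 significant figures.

1.44 s

I_cm = ½mr² = 0.3444 kg·m². The pivot is at distance d = 0.344 m from the centre of mass.
By the parallel-axis theorem, I = I_cm + md² = 0.3444 + 0.6887 = 1.033 kg·m².
T = 2π√(I/(mgd)) = 2π√(1.033/(5.82 × 9.84 × 0.344)) = 1.44 s.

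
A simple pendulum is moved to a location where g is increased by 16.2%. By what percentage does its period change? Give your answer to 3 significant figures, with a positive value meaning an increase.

T ∝ 1/√g, so T'/T = 1/√(1.162) = 0.9277.
Percentage change in T = (0.9277 − 1) × 100% = -7.23%.

-7.23%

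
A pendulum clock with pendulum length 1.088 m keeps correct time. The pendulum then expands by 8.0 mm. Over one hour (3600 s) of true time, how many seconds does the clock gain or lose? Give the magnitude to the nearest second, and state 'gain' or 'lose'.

lose 13 s

T ∝ √L, so T'/T = √(1.09600/1.088) = 1.00367.
In 3600 s of true time the clock registers 3600/1.00367 = 3586.8 s, so it loses 13 s.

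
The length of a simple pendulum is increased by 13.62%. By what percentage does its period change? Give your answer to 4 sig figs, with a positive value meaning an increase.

6.593%

T ∝ √L, so T'/T = √(1.1362) = 1.0659.
Percentage change in T = (1.0659 − 1) × 100% = 6.593%.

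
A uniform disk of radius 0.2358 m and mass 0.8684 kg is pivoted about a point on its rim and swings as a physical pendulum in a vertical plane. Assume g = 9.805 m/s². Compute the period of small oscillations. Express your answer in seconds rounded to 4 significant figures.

I_cm = ½mr² = 0.024142 kg·m². The pivot is at distance d = 0.2358 m from the centre of mass.
By the parallel-axis theorem, I = I_cm + md² = 0.024142 + 0.048284 = 0.072427 kg·m².
T = 2π√(I/(mgd)) = 2π√(0.072427/(0.8684 × 9.805 × 0.2358)) = 1.193 s.

1.193 s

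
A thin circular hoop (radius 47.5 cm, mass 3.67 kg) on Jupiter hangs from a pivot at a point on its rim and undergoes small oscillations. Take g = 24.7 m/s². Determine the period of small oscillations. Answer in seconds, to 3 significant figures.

1.23 s

I_cm = mr² = 0.8280 kg·m². The pivot is at distance d = 0.475 m from the centre of mass.
By the parallel-axis theorem, I = I_cm + md² = 0.8280 + 0.8280 = 1.656 kg·m².
T = 2π√(I/(mgd)) = 2π√(1.656/(3.67 × 24.7 × 0.475)) = 1.23 s.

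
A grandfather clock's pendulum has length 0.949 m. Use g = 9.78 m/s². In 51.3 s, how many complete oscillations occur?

T = 2π√(L/g) = 2π√(0.949/9.78) = 1.957 s.
Number of complete oscillations = ⌊51.3/1.957⌋ = ⌊26.21⌋ = 26.

26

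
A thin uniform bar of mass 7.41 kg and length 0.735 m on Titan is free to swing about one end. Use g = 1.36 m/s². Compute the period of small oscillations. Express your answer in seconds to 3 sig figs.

3.77 s

For a physical pendulum T = 2π√(I/(mgd)), with d = 0.3675 m from pivot to centre of mass.
I_cm = mL²/12 = 7.41 × 0.735²/12 = 0.3336 kg·m²; I = I_cm + md² = 0.3336 + 7.41 × 0.3675² = 1.334 kg·m².
T = 2π√(1.334/(7.41 × 1.36 × 0.3675)) = 3.77 s.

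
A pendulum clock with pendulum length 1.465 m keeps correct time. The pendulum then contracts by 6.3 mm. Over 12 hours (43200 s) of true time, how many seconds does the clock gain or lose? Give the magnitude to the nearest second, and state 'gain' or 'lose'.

T ∝ √L, so T'/T = √(1.45870/1.465) = 0.997848.
In 43200 s of true time the clock registers 43200/0.997848 = 43293.2 s, so it gains 93 s.

gain 93 s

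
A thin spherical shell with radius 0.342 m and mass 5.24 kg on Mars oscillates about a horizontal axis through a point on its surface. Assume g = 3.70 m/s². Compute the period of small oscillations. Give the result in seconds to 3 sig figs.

2.47 s

I_cm = (2/3)mr² = 0.4086 kg·m². The pivot is at distance d = 0.342 m from the centre of mass.
By the parallel-axis theorem, I = I_cm + md² = 0.4086 + 0.6129 = 1.021 kg·m².
T = 2π√(I/(mgd)) = 2π√(1.021/(5.24 × 3.70 × 0.342)) = 2.47 s.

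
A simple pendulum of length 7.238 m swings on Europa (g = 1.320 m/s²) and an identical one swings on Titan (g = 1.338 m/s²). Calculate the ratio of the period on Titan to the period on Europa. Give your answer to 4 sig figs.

0.9933

T ∝ 1/√g, so T₂/T₁ = √(g₁/g₂) = √(1.320/1.338) = 0.9933.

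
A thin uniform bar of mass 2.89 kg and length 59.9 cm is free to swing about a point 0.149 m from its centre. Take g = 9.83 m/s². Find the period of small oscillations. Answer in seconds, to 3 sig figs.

For a physical pendulum T = 2π√(I/(mgd)), with d = 0.1490 m from pivot to centre of mass.
I_cm = mL²/12 = 2.89 × 0.599²/12 = 0.08641 kg·m²; I = I_cm + md² = 0.08641 + 2.89 × 0.1490² = 0.1506 kg·m².
T = 2π√(0.1506/(2.89 × 9.83 × 0.1490)) = 1.19 s.

1.19 s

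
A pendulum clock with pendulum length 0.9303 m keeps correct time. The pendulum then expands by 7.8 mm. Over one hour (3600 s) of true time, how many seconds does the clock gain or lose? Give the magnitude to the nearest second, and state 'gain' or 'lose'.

T ∝ √L, so T'/T = √(0.93810/0.9303) = 1.00418.
In 3600 s of true time the clock registers 3600/1.00418 = 3585.0 s, so it loses 15 s.

lose 15 s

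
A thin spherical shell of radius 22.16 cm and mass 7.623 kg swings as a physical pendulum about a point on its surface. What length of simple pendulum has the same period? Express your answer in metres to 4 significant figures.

0.3693 m

The equivalent simple-pendulum length is L_eq = I/(md), where I is about the pivot and d = 0.22160 m.
I_cm = (2/3)mR² = 0.24956 kg·m², so I = I_cm + md² = 0.24956 + 0.37434 = 0.62390 kg·m².
L_eq = 0.62390/(7.623 × 0.22160) = 0.3693 m.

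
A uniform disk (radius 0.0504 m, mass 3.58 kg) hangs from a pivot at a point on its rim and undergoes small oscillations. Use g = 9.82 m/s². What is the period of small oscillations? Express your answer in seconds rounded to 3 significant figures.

0.551 s

I_cm = ½mr² = 0.004547 kg·m². The pivot is at distance d = 0.0504 m from the centre of mass.
By the parallel-axis theorem, I = I_cm + md² = 0.004547 + 0.009094 = 0.01364 kg·m².
T = 2π√(I/(mgd)) = 2π√(0.01364/(3.58 × 9.82 × 0.0504)) = 0.551 s.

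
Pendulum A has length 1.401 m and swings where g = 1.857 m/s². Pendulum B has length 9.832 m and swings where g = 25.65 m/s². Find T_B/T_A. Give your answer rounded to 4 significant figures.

T = 2π√(L/g), so T_B/T_A = √((L_B/g_B)/(L_A/g_A)) = √((9.832/25.65)/(1.401/1.857)) = 0.7128.

0.7128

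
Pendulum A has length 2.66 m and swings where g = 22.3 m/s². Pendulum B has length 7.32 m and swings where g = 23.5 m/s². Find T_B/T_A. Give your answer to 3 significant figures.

1.62

T = 2π√(L/g), so T_B/T_A = √((L_B/g_B)/(L_A/g_A)) = √((7.32/23.5)/(2.66/22.3)) = 1.62.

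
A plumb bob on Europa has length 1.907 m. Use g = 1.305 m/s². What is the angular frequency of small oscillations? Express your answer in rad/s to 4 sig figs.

0.8272 rad/s

ω = √(g/L) = √(1.305/1.907) = 0.8272 rad/s.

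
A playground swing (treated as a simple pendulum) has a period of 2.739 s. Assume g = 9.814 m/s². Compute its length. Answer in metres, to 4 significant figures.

From T = 2π√(L/g), L = gT²/(4π²) = 9.814 × 2.7390²/(4π²) = 1.865 m.

1.865 m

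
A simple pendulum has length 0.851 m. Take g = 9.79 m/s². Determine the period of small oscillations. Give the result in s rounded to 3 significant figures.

1.85 s

T = 2π√(L/g) = 2π√(0.851/9.79) = 2π × 0.2948 = 1.85 s.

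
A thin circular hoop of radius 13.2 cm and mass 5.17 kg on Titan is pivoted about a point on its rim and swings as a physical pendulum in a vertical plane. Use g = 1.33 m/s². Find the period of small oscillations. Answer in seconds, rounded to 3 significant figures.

2.80 s

I_cm = mr² = 0.09008 kg·m². The pivot is at distance d = 0.132 m from the centre of mass.
By the parallel-axis theorem, I = I_cm + md² = 0.09008 + 0.09008 = 0.1802 kg·m².
T = 2π√(I/(mgd)) = 2π√(0.1802/(5.17 × 1.33 × 0.132)) = 2.80 s.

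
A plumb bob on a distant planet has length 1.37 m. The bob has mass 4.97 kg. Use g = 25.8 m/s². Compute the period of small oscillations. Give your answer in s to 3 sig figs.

1.45 s

T = 2π√(L/g) = 2π√(1.37/25.8) = 2π × 0.2304 = 1.45 s.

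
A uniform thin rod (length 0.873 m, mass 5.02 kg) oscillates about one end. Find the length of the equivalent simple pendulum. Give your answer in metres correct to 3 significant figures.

0.582 m

The equivalent simple-pendulum length is L_eq = I/(md), where I is about the pivot and d = 0.4365 m.
I_cm = (1/12)mL² = 0.3188 kg·m², so I = I_cm + md² = 0.3188 + 0.9565 = 1.275 kg·m².
L_eq = 1.275/(5.02 × 0.4365) = 0.582 m.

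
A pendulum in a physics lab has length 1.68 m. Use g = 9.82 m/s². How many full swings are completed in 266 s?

T = 2π√(L/g) = 2π√(1.68/9.82) = 2.599 s.
Number of complete oscillations = ⌊266/2.599⌋ = ⌊102.4⌋ = 102.

102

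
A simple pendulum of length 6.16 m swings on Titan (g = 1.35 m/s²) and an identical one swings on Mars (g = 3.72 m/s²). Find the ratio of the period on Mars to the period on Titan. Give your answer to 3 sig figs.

T ∝ 1/√g, so T₂/T₁ = √(g₁/g₂) = √(1.35/3.72) = 0.602.

0.602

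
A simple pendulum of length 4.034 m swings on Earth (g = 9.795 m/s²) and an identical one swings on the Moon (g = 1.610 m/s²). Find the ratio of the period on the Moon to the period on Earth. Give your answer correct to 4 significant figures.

T ∝ 1/√g, so T₂/T₁ = √(g₁/g₂) = √(9.795/1.610) = 2.467.

2.467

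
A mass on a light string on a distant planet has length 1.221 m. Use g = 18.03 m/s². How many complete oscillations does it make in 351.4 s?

T = 2π√(L/g) = 2π√(1.221/18.03) = 1.6351 s.
Number of complete oscillations = ⌊351.4/1.6351⌋ = ⌊214.91⌋ = 214.

214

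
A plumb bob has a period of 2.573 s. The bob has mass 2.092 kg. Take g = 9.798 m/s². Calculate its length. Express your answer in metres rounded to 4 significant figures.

From T = 2π√(L/g), L = gT²/(4π²) = 9.798 × 2.5730²/(4π²) = 1.643 m.

1.643 m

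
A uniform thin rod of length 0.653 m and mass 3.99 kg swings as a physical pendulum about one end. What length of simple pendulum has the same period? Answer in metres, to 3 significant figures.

The equivalent simple-pendulum length is L_eq = I/(md), where I is about the pivot and d = 0.3265 m.
I_cm = (1/12)mL² = 0.1418 kg·m², so I = I_cm + md² = 0.1418 + 0.4253 = 0.5671 kg·m².
L_eq = 0.5671/(3.99 × 0.3265) = 0.435 m.

0.435 m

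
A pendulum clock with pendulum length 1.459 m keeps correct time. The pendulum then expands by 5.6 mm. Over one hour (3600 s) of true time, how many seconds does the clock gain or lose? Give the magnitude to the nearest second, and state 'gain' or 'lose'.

T ∝ √L, so T'/T = √(1.46460/1.459) = 1.00192.
In 3600 s of true time the clock registers 3600/1.00192 = 3593.1 s, so it loses 7 s.

lose 7 s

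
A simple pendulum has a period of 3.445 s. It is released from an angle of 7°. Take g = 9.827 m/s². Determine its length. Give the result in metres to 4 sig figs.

2.954 m

From T = 2π√(L/g), L = gT²/(4π²) = 9.827 × 3.4450²/(4π²) = 2.954 m.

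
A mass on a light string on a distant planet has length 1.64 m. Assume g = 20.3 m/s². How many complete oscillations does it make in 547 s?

T = 2π√(L/g) = 2π√(1.64/20.3) = 1.786 s.
Number of complete oscillations = ⌊547/1.786⌋ = ⌊306.3⌋ = 306.

306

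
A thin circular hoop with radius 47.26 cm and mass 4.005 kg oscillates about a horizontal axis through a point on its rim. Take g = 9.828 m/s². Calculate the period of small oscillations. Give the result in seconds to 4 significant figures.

1.949 s

I_cm = mr² = 0.89452 kg·m². The pivot is at distance d = 0.4726 m from the centre of mass.
By the parallel-axis theorem, I = I_cm + md² = 0.89452 + 0.89452 = 1.7890 kg·m².
T = 2π√(I/(mgd)) = 2π√(1.7890/(4.005 × 9.828 × 0.4726)) = 1.949 s.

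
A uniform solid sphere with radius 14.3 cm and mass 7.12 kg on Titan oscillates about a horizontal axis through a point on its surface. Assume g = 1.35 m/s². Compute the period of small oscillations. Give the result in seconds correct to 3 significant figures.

I_cm = (2/5)mr² = 0.05824 kg·m². The pivot is at distance d = 0.143 m from the centre of mass.
By the parallel-axis theorem, I = I_cm + md² = 0.05824 + 0.1456 = 0.2038 kg·m².
T = 2π√(I/(mgd)) = 2π√(0.2038/(7.12 × 1.35 × 0.143)) = 2.42 s.

2.42 s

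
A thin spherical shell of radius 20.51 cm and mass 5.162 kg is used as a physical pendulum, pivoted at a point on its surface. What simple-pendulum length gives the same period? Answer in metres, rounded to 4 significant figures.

0.3418 m

The equivalent simple-pendulum length is L_eq = I/(md), where I is about the pivot and d = 0.20510 m.
I_cm = (2/3)mR² = 0.14476 kg·m², so I = I_cm + md² = 0.14476 + 0.21714 = 0.36191 kg·m².
L_eq = 0.36191/(5.162 × 0.20510) = 0.3418 m.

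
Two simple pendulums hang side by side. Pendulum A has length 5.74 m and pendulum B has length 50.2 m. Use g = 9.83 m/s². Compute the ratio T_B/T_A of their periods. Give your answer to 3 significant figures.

T ∝ √L, so T_B/T_A = √(L_B/L_A) = √(50.2/5.74) = 2.96.

2.96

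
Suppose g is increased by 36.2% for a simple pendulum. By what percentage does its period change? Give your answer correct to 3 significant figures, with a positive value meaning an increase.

T ∝ 1/√g, so T'/T = 1/√(1.362) = 0.8569.
Percentage change in T = (0.8569 − 1) × 100% = -14.3%.

-14.3%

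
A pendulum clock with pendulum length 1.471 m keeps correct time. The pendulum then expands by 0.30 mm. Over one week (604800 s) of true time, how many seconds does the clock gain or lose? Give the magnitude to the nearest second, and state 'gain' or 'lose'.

T ∝ √L, so T'/T = √(1.47130/1.471) = 1.00010.
In 604800 s of true time the clock registers 604800/1.00010 = 604738.3 s, so it loses 62 s.

lose 62 s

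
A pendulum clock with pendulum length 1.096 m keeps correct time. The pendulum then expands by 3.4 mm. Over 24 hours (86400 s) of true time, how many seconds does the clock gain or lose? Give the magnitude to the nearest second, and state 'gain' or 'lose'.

lose 134 s

T ∝ √L, so T'/T = √(1.09940/1.096) = 1.00155.
In 86400 s of true time the clock registers 86400/1.00155 = 86266.3 s, so it loses 134 s.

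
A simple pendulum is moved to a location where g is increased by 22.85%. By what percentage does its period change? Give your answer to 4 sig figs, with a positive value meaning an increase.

-9.778%

T ∝ 1/√g, so T'/T = 1/√(1.2285) = 0.90222.
Percentage change in T = (0.90222 − 1) × 100% = -9.778%.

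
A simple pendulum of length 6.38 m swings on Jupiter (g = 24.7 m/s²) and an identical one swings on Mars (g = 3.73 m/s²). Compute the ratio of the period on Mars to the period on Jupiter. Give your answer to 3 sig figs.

T ∝ 1/√g, so T₂/T₁ = √(g₁/g₂) = √(24.7/3.73) = 2.57.

2.57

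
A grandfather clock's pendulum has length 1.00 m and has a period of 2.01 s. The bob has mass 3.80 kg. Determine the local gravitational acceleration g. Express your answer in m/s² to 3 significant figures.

From T = 2π√(L/g), g = 4π²L/T² = 4π² × 1.00/2.010² = 9.77 m/s².

9.77 m/s²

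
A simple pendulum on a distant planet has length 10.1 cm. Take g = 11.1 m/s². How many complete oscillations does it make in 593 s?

T = 2π√(L/g) = 2π√(0.101/11.1) = 0.5993 s.
Number of complete oscillations = ⌊593/0.5993⌋ = ⌊989.4⌋ = 989.

989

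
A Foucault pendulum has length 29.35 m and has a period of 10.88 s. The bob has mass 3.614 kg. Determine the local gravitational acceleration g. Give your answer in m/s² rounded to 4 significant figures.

From T = 2π√(L/g), g = 4π²L/T² = 4π² × 29.35/10.880² = 9.788 m/s².

9.788 m/s²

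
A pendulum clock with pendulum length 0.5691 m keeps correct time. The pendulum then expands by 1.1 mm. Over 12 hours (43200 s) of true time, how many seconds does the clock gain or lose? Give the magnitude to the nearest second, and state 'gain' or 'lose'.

lose 42 s

T ∝ √L, so T'/T = √(0.57020/0.5691) = 1.00097.
In 43200 s of true time the clock registers 43200/1.00097 = 43158.3 s, so it loses 42 s.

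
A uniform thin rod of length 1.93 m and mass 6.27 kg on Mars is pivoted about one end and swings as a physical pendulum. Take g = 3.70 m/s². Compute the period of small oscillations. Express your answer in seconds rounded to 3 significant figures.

For a physical pendulum T = 2π√(I/(mgd)), with d = 0.9650 m from pivot to centre of mass.
I_cm = mL²/12 = 6.27 × 1.93²/12 = 1.946 kg·m²; I = I_cm + md² = 1.946 + 6.27 × 0.9650² = 7.785 kg·m².
T = 2π√(7.785/(6.27 × 3.70 × 0.9650)) = 3.71 s.

3.71 s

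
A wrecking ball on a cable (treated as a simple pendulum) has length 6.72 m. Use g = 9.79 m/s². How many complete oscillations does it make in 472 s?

T = 2π√(L/g) = 2π√(6.72/9.79) = 5.206 s.
Number of complete oscillations = ⌊472/5.206⌋ = ⌊90.67⌋ = 90.

90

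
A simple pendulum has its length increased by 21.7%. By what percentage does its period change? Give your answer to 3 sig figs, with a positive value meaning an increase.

10.3%

T ∝ √L, so T'/T = √(1.217) = 1.103.
Percentage change in T = (1.103 − 1) × 100% = 10.3%.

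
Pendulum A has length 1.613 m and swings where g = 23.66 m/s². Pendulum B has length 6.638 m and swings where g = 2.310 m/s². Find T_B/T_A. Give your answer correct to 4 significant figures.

6.492

T = 2π√(L/g), so T_B/T_A = √((L_B/g_B)/(L_A/g_A)) = √((6.638/2.310)/(1.613/23.66)) = 6.492.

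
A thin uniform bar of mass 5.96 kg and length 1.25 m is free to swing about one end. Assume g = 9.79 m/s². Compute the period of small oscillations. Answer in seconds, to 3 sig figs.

1.83 s

For a physical pendulum T = 2π√(I/(mgd)), with d = 0.6250 m from pivot to centre of mass.
I_cm = mL²/12 = 5.96 × 1.25²/12 = 0.7760 kg·m²; I = I_cm + md² = 0.7760 + 5.96 × 0.6250² = 3.104 kg·m².
T = 2π√(3.104/(5.96 × 9.79 × 0.6250)) = 1.83 s.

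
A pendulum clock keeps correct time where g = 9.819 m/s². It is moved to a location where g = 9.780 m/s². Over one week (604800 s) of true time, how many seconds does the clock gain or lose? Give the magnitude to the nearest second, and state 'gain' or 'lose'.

The clock's period scales as T ∝ 1/√g, so T'/T = √(9.819/9.780) = 1.00199.
In 604800 s of true time the clock registers 604800/1.00199 = 603597.7 s, so it loses 1202 s.

lose 1202 s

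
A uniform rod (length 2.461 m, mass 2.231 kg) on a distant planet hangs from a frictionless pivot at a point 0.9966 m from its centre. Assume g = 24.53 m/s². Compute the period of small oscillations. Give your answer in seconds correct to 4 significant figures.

1.555 s

For a physical pendulum T = 2π√(I/(mgd)), with d = 0.99660 m from pivot to centre of mass.
I_cm = mL²/12 = 2.231 × 2.461²/12 = 1.1260 kg·m²; I = I_cm + md² = 1.1260 + 2.231 × 0.99660² = 3.3419 kg·m².
T = 2π√(3.3419/(2.231 × 24.53 × 0.99660)) = 1.555 s.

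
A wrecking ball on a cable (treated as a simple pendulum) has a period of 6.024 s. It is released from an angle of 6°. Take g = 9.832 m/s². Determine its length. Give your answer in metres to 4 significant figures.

9.038 m

From T = 2π√(L/g), L = gT²/(4π²) = 9.832 × 6.0240²/(4π²) = 9.038 m.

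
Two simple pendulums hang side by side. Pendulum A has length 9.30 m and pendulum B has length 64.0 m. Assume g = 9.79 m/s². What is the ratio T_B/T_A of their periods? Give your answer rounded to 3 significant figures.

T ∝ √L, so T_B/T_A = √(L_B/L_A) = √(64.0/9.30) = 2.62.

2.62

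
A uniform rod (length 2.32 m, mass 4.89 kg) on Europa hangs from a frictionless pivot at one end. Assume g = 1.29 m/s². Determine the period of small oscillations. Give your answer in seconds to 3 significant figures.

For a physical pendulum T = 2π√(I/(mgd)), with d = 1.160 m from pivot to centre of mass.
I_cm = mL²/12 = 4.89 × 2.32²/12 = 2.193 kg·m²; I = I_cm + md² = 2.193 + 4.89 × 1.160² = 8.773 kg·m².
T = 2π√(8.773/(4.89 × 1.29 × 1.160)) = 6.88 s.

6.88 s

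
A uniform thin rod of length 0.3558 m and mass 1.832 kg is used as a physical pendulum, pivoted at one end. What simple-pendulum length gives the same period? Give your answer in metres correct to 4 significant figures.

0.2372 m

The equivalent simple-pendulum length is L_eq = I/(md), where I is about the pivot and d = 0.17790 m.
I_cm = (1/12)mL² = 0.019327 kg·m², so I = I_cm + md² = 0.019327 + 0.057980 = 0.077307 kg·m².
L_eq = 0.077307/(1.832 × 0.17790) = 0.2372 m.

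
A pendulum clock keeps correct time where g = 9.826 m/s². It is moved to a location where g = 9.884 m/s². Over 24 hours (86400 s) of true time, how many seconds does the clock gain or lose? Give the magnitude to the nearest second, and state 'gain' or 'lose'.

gain 255 s

The clock's period scales as T ∝ 1/√g, so T'/T = √(9.826/9.884) = 0.997062.
In 86400 s of true time the clock registers 86400/0.997062 = 86654.6 s, so it gains 255 s.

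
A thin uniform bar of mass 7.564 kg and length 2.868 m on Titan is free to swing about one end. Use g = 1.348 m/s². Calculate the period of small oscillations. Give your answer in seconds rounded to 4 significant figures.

For a physical pendulum T = 2π√(I/(mgd)), with d = 1.4340 m from pivot to centre of mass.
I_cm = mL²/12 = 7.564 × 2.868²/12 = 5.1848 kg·m²; I = I_cm + md² = 5.1848 + 7.564 × 1.4340² = 20.739 kg·m².
T = 2π√(20.739/(7.564 × 1.348 × 1.4340)) = 7.483 s.

7.483 s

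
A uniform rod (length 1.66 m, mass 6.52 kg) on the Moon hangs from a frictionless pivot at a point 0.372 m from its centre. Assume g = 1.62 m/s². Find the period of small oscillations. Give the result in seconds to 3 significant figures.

4.91 s

For a physical pendulum T = 2π√(I/(mgd)), with d = 0.3720 m from pivot to centre of mass.
I_cm = mL²/12 = 6.52 × 1.66²/12 = 1.497 kg·m²; I = I_cm + md² = 1.497 + 6.52 × 0.3720² = 2.399 kg·m².
T = 2π√(2.399/(6.52 × 1.62 × 0.3720)) = 4.91 s.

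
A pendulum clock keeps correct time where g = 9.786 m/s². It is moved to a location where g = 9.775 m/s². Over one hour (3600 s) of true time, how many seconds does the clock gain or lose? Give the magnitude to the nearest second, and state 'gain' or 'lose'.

The clock's period scales as T ∝ 1/√g, so T'/T = √(9.786/9.775) = 1.00056.
In 3600 s of true time the clock registers 3600/1.00056 = 3598.0 s, so it loses 2 s.

lose 2 s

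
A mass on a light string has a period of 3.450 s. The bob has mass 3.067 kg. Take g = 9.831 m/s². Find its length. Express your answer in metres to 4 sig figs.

2.964 m

From T = 2π√(L/g), L = gT²/(4π²) = 9.831 × 3.4500²/(4π²) = 2.964 m.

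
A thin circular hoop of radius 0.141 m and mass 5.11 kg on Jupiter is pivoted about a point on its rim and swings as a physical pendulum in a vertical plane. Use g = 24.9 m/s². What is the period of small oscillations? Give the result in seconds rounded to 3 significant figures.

0.669 s

I_cm = mr² = 0.1016 kg·m². The pivot is at distance d = 0.141 m from the centre of mass.
By the parallel-axis theorem, I = I_cm + md² = 0.1016 + 0.1016 = 0.2032 kg·m².
T = 2π√(I/(mgd)) = 2π√(0.2032/(5.11 × 24.9 × 0.141)) = 0.669 s.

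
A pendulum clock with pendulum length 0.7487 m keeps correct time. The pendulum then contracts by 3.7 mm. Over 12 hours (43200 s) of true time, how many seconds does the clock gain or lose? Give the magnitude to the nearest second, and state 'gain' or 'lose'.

T ∝ √L, so T'/T = √(0.74500/0.7487) = 0.997526.
In 43200 s of true time the clock registers 43200/0.997526 = 43307.1 s, so it gains 107 s.

gain 107 s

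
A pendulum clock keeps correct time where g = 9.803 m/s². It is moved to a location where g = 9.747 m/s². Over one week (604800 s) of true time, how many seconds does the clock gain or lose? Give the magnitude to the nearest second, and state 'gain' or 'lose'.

The clock's period scales as T ∝ 1/√g, so T'/T = √(9.803/9.747) = 1.00287.
In 604800 s of true time the clock registers 604800/1.00287 = 603070.1 s, so it loses 1730 s.

lose 1730 s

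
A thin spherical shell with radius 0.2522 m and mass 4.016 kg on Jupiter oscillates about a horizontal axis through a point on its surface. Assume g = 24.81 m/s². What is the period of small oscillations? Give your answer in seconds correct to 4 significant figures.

0.8178 s

I_cm = (2/3)mr² = 0.17029 kg·m². The pivot is at distance d = 0.2522 m from the centre of mass.
By the parallel-axis theorem, I = I_cm + md² = 0.17029 + 0.25544 = 0.42573 kg·m².
T = 2π√(I/(mgd)) = 2π√(0.42573/(4.016 × 24.81 × 0.2522)) = 0.8178 s.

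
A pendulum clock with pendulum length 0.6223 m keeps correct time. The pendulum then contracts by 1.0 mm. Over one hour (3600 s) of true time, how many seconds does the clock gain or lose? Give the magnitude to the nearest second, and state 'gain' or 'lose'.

gain 3 s

T ∝ √L, so T'/T = √(0.62130/0.6223) = 0.999196.
In 3600 s of true time the clock registers 3600/0.999196 = 3602.9 s, so it gains 3 s.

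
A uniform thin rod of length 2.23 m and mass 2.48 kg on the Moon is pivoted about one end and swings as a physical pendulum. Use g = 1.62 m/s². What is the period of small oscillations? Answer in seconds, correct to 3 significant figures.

6.02 s

For a physical pendulum T = 2π√(I/(mgd)), with d = 1.115 m from pivot to centre of mass.
I_cm = mL²/12 = 2.48 × 2.23²/12 = 1.028 kg·m²; I = I_cm + md² = 1.028 + 2.48 × 1.115² = 4.111 kg·m².
T = 2π√(4.111/(2.48 × 1.62 × 1.115)) = 6.02 s.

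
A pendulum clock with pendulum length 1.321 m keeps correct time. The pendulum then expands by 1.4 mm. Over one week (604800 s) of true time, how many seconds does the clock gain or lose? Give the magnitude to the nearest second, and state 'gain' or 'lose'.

lose 320 s

T ∝ √L, so T'/T = √(1.32240/1.321) = 1.00053.
In 604800 s of true time the clock registers 604800/1.00053 = 604479.8 s, so it loses 320 s.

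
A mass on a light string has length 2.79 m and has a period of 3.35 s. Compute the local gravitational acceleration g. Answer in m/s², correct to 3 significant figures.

From T = 2π√(L/g), g = 4π²L/T² = 4π² × 2.79/3.350² = 9.81 m/s².

9.81 m/s²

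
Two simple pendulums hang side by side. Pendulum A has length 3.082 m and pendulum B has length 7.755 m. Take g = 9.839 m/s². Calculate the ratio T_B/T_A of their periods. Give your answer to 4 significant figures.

T ∝ √L, so T_B/T_A = √(L_B/L_A) = √(7.755/3.082) = 1.586.

1.586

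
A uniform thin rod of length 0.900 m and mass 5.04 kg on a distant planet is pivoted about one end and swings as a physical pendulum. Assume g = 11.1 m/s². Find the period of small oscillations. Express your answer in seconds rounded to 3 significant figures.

1.46 s

For a physical pendulum T = 2π√(I/(mgd)), with d = 0.4500 m from pivot to centre of mass.
I_cm = mL²/12 = 5.04 × 0.900²/12 = 0.3402 kg·m²; I = I_cm + md² = 0.3402 + 5.04 × 0.4500² = 1.361 kg·m².
T = 2π√(1.361/(5.04 × 11.1 × 0.4500)) = 1.46 s.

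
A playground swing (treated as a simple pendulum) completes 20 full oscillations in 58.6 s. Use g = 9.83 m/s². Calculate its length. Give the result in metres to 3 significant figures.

2.14 m

T = 58.6/20 = 2.930 s.
From T = 2π√(L/g), L = gT²/(4π²) = 9.83 × 2.930²/(4π²) = 2.14 m.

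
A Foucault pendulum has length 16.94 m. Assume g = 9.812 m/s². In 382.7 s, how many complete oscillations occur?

T = 2π√(L/g) = 2π√(16.94/9.812) = 8.2558 s.
Number of complete oscillations = ⌊382.7/8.2558⌋ = ⌊46.355⌋ = 46.

46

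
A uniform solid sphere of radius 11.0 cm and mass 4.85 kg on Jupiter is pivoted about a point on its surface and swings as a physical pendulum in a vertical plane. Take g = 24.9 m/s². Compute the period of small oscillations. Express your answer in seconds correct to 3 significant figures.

I_cm = (2/5)mr² = 0.02347 kg·m². The pivot is at distance d = 0.110 m from the centre of mass.
By the parallel-axis theorem, I = I_cm + md² = 0.02347 + 0.05868 = 0.08216 kg·m².
T = 2π√(I/(mgd)) = 2π√(0.08216/(4.85 × 24.9 × 0.110)) = 0.494 s.

0.494 s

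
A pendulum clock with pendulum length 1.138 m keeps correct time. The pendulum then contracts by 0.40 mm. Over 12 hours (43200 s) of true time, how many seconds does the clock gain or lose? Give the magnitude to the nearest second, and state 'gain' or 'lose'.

T ∝ √L, so T'/T = √(1.13760/1.138) = 0.999824.
In 43200 s of true time the clock registers 43200/0.999824 = 43207.6 s, so it gains 8 s.

gain 8 s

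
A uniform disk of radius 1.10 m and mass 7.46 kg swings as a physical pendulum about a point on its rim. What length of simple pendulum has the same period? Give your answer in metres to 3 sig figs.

1.65 m

The equivalent simple-pendulum length is L_eq = I/(md), where I is about the pivot and d = 1.100 m.
I_cm = ½mR² = 4.513 kg·m², so I = I_cm + md² = 4.513 + 9.027 = 13.54 kg·m².
L_eq = 13.54/(7.46 × 1.100) = 1.65 m.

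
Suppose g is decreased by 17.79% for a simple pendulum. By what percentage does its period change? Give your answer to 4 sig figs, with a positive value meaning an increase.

10.29%

T ∝ 1/√g, so T'/T = 1/√(0.82210) = 1.1029.
Percentage change in T = (1.1029 − 1) × 100% = 10.29%.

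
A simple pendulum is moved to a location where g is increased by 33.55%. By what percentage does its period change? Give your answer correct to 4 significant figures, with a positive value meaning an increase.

-13.47%

T ∝ 1/√g, so T'/T = 1/√(1.3355) = 0.86532.
Percentage change in T = (0.86532 − 1) × 100% = -13.47%.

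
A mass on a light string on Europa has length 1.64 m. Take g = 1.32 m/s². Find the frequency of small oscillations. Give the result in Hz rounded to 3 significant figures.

T = 2π√(L/g) = 2π√(1.64/1.32) = 7.003 s, so f = 1/T = 0.143 Hz.

0.143 Hz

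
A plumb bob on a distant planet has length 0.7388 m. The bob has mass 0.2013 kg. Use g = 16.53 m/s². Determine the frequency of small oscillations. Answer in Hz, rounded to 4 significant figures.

T = 2π√(L/g) = 2π√(0.7388/16.53) = 1.3283 s, so f = 1/T = 0.7528 Hz.

0.7528 Hz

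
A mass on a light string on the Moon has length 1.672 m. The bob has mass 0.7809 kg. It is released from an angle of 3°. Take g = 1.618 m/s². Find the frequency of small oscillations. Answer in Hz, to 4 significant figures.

T = 2π√(L/g) = 2π√(1.672/1.618) = 6.3872 s, so f = 1/T = 0.1566 Hz.

0.1566 Hz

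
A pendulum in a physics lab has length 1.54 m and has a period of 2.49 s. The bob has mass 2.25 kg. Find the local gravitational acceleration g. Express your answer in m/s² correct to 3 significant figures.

9.81 m/s²

From T = 2π√(L/g), g = 4π²L/T² = 4π² × 1.54/2.490² = 9.81 m/s².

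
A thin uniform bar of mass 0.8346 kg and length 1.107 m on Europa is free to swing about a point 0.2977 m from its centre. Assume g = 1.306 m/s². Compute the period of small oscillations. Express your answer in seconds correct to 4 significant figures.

For a physical pendulum T = 2π√(I/(mgd)), with d = 0.29770 m from pivot to centre of mass.
I_cm = mL²/12 = 0.8346 × 1.107²/12 = 0.085230 kg·m²; I = I_cm + md² = 0.085230 + 0.8346 × 0.29770² = 0.15920 kg·m².
T = 2π√(0.15920/(0.8346 × 1.306 × 0.29770)) = 4.401 s.

4.401 s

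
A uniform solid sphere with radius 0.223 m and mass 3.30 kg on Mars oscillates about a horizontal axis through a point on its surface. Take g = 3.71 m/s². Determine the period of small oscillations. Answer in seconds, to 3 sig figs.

1.82 s

I_cm = (2/5)mr² = 0.06564 kg·m². The pivot is at distance d = 0.223 m from the centre of mass.
By the parallel-axis theorem, I = I_cm + md² = 0.06564 + 0.1641 = 0.2297 kg·m².
T = 2π√(I/(mgd)) = 2π√(0.2297/(3.30 × 3.71 × 0.223)) = 1.82 s.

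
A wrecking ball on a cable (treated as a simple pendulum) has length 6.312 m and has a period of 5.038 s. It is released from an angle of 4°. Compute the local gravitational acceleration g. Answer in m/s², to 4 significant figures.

From T = 2π√(L/g), g = 4π²L/T² = 4π² × 6.312/5.0380² = 9.818 m/s².

9.818 m/s²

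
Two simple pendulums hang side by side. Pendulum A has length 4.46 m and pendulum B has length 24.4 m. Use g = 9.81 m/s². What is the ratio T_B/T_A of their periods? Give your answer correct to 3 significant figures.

2.34

T ∝ √L, so T_B/T_A = √(L_B/L_A) = √(24.4/4.46) = 2.34.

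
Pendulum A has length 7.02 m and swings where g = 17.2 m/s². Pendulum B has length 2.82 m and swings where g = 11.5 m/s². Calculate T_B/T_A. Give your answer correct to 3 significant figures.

0.775

T = 2π√(L/g), so T_B/T_A = √((L_B/g_B)/(L_A/g_A)) = √((2.82/11.5)/(7.02/17.2)) = 0.775.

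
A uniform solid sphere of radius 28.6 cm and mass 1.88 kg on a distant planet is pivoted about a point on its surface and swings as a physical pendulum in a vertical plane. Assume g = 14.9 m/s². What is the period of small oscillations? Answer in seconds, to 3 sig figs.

1.03 s

I_cm = (2/5)mr² = 0.06151 kg·m². The pivot is at distance d = 0.286 m from the centre of mass.
By the parallel-axis theorem, I = I_cm + md² = 0.06151 + 0.1538 = 0.2153 kg·m².
T = 2π√(I/(mgd)) = 2π√(0.2153/(1.88 × 14.9 × 0.286)) = 1.03 s.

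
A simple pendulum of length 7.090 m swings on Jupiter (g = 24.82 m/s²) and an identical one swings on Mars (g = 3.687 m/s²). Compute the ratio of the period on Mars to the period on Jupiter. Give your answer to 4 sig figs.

2.595

T ∝ 1/√g, so T₂/T₁ = √(g₁/g₂) = √(24.82/3.687) = 2.595.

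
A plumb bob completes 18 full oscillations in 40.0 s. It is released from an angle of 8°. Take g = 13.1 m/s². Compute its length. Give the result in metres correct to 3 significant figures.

T = 40.0/18 = 2.222 s.
From T = 2π√(L/g), L = gT²/(4π²) = 13.1 × 2.222²/(4π²) = 1.64 m.

1.64 m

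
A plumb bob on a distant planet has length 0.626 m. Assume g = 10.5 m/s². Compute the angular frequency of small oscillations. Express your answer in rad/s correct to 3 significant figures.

4.10 rad/s

ω = √(g/L) = √(10.5/0.626) = 4.10 rad/s.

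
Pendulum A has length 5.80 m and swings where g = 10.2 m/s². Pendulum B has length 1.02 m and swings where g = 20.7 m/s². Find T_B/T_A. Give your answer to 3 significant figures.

0.294

T = 2π√(L/g), so T_B/T_A = √((L_B/g_B)/(L_A/g_A)) = √((1.02/20.7)/(5.80/10.2)) = 0.294.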